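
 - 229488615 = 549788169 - 779276784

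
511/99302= 73/14186 = 0.01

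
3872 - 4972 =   -  1100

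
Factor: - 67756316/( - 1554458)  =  33878158/777229 =2^1*29^( - 1)*199^1*26801^ ( - 1 ) * 85121^1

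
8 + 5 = 13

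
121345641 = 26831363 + 94514278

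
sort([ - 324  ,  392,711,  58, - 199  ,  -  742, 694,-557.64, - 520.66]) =[ -742,-557.64, - 520.66, - 324, - 199, 58 , 392 , 694, 711]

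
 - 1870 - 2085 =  - 3955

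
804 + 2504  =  3308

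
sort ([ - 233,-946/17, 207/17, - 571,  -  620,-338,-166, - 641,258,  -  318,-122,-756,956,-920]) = [ - 920, - 756,-641, - 620,- 571, - 338, - 318,- 233,-166, -122,-946/17 , 207/17,258,956 ] 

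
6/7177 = 6/7177= 0.00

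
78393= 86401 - 8008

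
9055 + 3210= 12265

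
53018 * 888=47079984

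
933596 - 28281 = 905315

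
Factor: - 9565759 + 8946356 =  - 167^1*3709^1 = -619403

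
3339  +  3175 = 6514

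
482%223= 36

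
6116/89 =6116/89 = 68.72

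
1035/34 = 1035/34  =  30.44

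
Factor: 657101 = 17^1*38653^1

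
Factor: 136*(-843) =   -  2^3*3^1*17^1 * 281^1 = - 114648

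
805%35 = 0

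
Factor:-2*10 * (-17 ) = 2^2* 5^1*17^1 = 340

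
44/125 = 44/125=0.35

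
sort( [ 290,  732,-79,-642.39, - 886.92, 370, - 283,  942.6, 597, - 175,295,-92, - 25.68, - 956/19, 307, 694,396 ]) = [ - 886.92, - 642.39, - 283, - 175, - 92,-79, - 956/19,-25.68,290,295,307,370,396, 597,694,732,942.6] 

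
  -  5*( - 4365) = 21825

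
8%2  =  0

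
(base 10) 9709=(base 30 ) anj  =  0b10010111101101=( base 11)7327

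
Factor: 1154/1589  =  2^1*7^( - 1) * 227^(-1 )*577^1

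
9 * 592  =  5328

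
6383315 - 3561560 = 2821755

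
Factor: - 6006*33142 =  - 199050852 = -  2^2*3^1*7^1*11^1*13^1*73^1*227^1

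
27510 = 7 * 3930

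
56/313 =56/313  =  0.18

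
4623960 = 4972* 930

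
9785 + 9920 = 19705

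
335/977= 335/977 = 0.34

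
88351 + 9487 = 97838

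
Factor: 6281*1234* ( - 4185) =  - 2^1*3^3*5^1 * 11^1*31^1* 571^1*617^1 = -32436905490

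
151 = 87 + 64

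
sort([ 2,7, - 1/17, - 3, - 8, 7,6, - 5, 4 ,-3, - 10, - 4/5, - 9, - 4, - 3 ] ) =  [  -  10, - 9, - 8, - 5, - 4, - 3, - 3, - 3, - 4/5, -1/17,  2, 4, 6 , 7,7]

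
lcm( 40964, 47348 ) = 3645796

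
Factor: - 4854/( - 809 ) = 2^1*3^1= 6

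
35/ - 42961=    - 35/42961 = - 0.00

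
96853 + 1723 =98576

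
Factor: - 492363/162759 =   -  723/239  =  - 3^1 * 239^ ( - 1)*241^1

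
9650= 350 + 9300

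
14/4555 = 14/4555= 0.00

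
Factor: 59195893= 37^1*1599889^1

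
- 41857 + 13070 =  - 28787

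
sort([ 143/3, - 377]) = [ - 377,143/3 ]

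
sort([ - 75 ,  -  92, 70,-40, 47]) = [ -92,  -  75,-40,47,  70]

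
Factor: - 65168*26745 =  - 1742918160 =- 2^4 * 3^1*5^1*1783^1*4073^1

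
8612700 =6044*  1425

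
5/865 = 1/173 = 0.01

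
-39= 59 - 98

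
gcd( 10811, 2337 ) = 19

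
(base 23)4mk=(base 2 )101001010010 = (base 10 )2642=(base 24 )4e2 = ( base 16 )A52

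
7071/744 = 9+125/248 = 9.50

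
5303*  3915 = 20761245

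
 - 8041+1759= - 6282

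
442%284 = 158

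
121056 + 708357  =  829413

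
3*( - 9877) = -29631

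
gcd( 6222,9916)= 2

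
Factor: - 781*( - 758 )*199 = 2^1*11^1*71^1*199^1*379^1 = 117807602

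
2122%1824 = 298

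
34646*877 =30384542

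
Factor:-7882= - 2^1*7^1*563^1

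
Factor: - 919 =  - 919^1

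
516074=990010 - 473936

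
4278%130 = 118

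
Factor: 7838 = 2^1*3919^1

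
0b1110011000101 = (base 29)8ls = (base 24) CIL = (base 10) 7365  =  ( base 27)A2L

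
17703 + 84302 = 102005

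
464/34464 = 29/2154 = 0.01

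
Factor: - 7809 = -3^1*19^1*137^1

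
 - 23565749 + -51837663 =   -  75403412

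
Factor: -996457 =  - 7^1*11^1 * 12941^1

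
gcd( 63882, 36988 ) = 14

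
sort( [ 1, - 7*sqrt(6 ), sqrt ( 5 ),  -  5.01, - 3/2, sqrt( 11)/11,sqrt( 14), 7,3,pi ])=[ - 7*sqrt( 6 ), - 5.01, - 3/2, sqrt(11 )/11,1, sqrt( 5) , 3, pi, sqrt ( 14), 7 ]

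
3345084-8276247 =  - 4931163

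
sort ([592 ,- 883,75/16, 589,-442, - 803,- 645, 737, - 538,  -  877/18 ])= [-883, - 803, - 645,- 538, - 442,- 877/18,75/16, 589,592, 737] 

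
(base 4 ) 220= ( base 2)101000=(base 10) 40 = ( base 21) 1j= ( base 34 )16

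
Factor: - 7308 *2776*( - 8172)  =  2^7 * 3^4*7^1*29^1 *227^1*347^1 = 165785429376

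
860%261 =77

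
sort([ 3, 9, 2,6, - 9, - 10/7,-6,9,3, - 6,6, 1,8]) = [ - 9, - 6, - 6,-10/7, 1,2,  3,3,6,6, 8, 9, 9 ]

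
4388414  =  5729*766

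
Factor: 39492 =2^2*3^2*1097^1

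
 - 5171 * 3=-15513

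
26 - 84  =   - 58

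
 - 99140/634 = - 157 + 199/317  =  - 156.37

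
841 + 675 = 1516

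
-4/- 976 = 1/244 = 0.00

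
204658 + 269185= 473843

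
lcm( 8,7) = 56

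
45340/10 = 4534 = 4534.00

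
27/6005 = 27/6005 = 0.00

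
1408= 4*352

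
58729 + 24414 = 83143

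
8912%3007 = 2898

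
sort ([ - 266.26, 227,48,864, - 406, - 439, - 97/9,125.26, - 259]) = [- 439 ,  -  406  , - 266.26 ,  -  259, - 97/9 , 48,125.26 , 227, 864]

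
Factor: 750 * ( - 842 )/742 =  - 315750/371 = - 2^1 * 3^1*5^3* 7^( - 1) * 53^( - 1 ) * 421^1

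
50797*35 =1777895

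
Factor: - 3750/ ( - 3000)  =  2^( - 2)*5^1 = 5/4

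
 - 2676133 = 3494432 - 6170565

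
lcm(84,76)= 1596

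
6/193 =6/193 = 0.03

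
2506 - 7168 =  - 4662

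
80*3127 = 250160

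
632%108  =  92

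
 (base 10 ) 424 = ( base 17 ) 17g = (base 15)1D4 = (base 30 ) E4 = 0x1A8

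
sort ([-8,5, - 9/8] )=[ - 8, - 9/8,5 ] 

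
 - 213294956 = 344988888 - 558283844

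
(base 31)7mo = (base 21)ghk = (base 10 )7433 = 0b1110100001001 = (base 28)9DD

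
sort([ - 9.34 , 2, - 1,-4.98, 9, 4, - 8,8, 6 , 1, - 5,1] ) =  [ - 9.34, - 8, - 5 , - 4.98, - 1,1,1,  2,4,6 , 8,9]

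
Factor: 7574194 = 2^1*3787097^1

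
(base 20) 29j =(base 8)1747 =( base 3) 1101000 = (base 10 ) 999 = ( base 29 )15D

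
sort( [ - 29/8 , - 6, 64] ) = [ - 6, - 29/8, 64 ] 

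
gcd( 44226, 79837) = 1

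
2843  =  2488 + 355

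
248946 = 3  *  82982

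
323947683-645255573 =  - 321307890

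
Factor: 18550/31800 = 7/12=2^(-2)*3^( - 1)*7^1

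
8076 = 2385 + 5691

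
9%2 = 1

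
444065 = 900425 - 456360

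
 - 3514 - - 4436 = 922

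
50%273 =50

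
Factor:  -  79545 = -3^1*5^1*5303^1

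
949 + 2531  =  3480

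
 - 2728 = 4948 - 7676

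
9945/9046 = 1 + 899/9046 = 1.10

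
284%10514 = 284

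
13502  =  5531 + 7971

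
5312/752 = 7 + 3/47 = 7.06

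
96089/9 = 10676 + 5/9= 10676.56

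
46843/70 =46843/70 = 669.19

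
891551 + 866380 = 1757931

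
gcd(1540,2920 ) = 20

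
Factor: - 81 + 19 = -62 = -  2^1 * 31^1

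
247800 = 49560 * 5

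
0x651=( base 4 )121101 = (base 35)1b7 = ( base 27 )25o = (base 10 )1617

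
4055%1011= 11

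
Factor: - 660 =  - 2^2*3^1*5^1*11^1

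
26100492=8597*3036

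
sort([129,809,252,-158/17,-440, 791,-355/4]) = [ - 440,-355/4,-158/17,129 , 252,791, 809 ]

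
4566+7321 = 11887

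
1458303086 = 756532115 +701770971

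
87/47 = 1+40/47  =  1.85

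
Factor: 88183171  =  29^1*751^1*4049^1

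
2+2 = 4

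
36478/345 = 1586/15 = 105.73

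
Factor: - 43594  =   - 2^1*71^1*307^1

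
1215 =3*405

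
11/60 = 11/60 = 0.18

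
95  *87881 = 8348695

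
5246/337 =5246/337  =  15.57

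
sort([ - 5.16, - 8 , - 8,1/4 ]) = [-8, - 8, - 5.16 , 1/4 ]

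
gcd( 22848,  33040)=112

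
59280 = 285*208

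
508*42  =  21336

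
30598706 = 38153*802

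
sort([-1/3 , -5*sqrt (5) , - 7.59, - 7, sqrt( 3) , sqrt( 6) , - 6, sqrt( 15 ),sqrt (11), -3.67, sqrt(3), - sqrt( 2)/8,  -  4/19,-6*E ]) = [ - 6*E, - 5*sqrt( 5),-7.59,-7,-6,  -  3.67, - 1/3,-4/19,-sqrt( 2 ) /8, sqrt( 3 ),  sqrt( 3),sqrt( 6 ),  sqrt(11 ), sqrt( 15)] 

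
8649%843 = 219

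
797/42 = 18  +  41/42 = 18.98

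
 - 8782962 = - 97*90546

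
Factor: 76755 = 3^1*5^1 * 7^1*17^1*43^1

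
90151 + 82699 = 172850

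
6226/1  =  6226 = 6226.00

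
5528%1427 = 1247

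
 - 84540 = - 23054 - 61486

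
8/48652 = 2/12163 = 0.00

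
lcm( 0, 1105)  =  0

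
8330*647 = 5389510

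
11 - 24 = -13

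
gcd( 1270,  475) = 5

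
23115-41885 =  - 18770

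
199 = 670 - 471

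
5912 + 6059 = 11971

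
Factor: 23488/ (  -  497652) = - 16/339=   - 2^4*3^( - 1)  *  113^( - 1)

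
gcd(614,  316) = 2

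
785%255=20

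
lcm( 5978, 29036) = 203252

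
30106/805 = 37 + 321/805= 37.40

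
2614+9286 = 11900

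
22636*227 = 5138372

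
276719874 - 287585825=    - 10865951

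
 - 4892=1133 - 6025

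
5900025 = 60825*97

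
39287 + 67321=106608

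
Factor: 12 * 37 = 444 = 2^2*3^1*37^1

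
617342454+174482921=791825375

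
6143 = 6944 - 801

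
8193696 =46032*178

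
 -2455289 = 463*( - 5303)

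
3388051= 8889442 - 5501391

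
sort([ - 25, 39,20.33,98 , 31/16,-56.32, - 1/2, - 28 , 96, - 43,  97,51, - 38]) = [ -56.32, - 43,-38, - 28, - 25 , - 1/2,31/16,  20.33, 39,  51 , 96,  97, 98]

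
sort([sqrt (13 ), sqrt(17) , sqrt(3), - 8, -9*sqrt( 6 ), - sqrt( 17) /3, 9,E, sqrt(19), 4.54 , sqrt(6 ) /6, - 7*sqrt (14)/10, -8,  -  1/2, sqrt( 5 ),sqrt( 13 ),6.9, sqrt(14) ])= [  -  9  *  sqrt(6), - 8, - 8, - 7*sqrt( 14) /10,- sqrt(  17 ) /3,- 1/2, sqrt( 6)/6,sqrt ( 3), sqrt( 5), E, sqrt( 13), sqrt(13), sqrt( 14),sqrt (17), sqrt(19),4.54  ,  6.9, 9]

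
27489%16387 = 11102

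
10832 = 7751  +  3081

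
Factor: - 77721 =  - 3^1 * 7^1*3701^1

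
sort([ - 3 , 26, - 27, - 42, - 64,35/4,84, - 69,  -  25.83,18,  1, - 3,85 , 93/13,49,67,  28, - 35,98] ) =[ - 69, - 64, - 42, - 35,-27, - 25.83,-3 , - 3,1,93/13, 35/4, 18,26,28 , 49,67,84,85,  98] 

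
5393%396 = 245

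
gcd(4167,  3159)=9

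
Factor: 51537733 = 13^2*23^1*13259^1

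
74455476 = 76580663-2125187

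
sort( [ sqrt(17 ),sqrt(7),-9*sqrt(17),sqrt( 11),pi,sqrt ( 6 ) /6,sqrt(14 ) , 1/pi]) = [ - 9*sqrt( 17), 1/pi,sqrt(6)/6,sqrt(7), pi , sqrt(11),sqrt ( 14),sqrt(17) ] 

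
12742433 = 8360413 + 4382020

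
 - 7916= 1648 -9564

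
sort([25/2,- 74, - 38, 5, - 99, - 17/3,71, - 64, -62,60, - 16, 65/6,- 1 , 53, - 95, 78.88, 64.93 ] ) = [ - 99, - 95, -74, - 64,- 62,-38, - 16 , - 17/3, - 1, 5,65/6, 25/2,53, 60,64.93, 71,78.88] 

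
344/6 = 57+1/3 = 57.33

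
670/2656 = 335/1328 = 0.25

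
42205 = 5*8441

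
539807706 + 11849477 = 551657183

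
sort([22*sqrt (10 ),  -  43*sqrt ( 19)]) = [ - 43 *sqrt( 19), 22*sqrt ( 10)]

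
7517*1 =7517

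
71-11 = 60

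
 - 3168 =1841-5009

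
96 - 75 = 21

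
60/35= 1 + 5/7  =  1.71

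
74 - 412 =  - 338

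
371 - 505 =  -134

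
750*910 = 682500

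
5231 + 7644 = 12875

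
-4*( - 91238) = 364952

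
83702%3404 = 2006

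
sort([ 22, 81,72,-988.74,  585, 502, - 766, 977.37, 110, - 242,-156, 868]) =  [ - 988.74, - 766, - 242, -156, 22,72, 81,110 , 502,585, 868,  977.37 ]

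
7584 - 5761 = 1823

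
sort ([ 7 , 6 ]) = [ 6,7 ] 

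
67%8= 3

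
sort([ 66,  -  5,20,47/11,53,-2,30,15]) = [ - 5 ,  -  2,47/11 , 15,20,30,53,66]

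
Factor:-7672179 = -3^1*23^1*111191^1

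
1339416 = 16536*81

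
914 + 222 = 1136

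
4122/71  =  4122/71 = 58.06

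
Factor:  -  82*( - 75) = 6150 = 2^1*3^1*5^2*41^1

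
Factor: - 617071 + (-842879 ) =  - 1459950 = - 2^1*3^1*5^2*9733^1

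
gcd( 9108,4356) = 396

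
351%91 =78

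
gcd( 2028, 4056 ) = 2028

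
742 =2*371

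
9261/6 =1543 + 1/2 = 1543.50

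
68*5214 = 354552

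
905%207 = 77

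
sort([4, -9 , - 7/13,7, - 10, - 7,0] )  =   [ - 10,-9 , - 7 , - 7/13, 0, 4 , 7]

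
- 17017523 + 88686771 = 71669248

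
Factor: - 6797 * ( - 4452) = 2^2*3^1*7^2*53^1*971^1 = 30260244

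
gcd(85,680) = 85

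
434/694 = 217/347 = 0.63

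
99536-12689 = 86847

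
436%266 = 170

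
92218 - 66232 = 25986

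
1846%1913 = 1846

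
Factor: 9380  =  2^2* 5^1 * 7^1 * 67^1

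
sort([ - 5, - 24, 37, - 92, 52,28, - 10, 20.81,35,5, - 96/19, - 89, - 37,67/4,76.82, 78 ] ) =[ - 92 , -89, - 37, - 24, - 10, - 96/19,-5, 5,67/4,  20.81,28,35,37,52, 76.82,78] 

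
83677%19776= 4573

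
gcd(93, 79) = 1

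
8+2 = 10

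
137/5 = 27+2/5 = 27.40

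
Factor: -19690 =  - 2^1 * 5^1*11^1*179^1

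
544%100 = 44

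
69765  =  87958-18193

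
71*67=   4757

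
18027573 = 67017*269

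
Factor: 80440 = 2^3*5^1*2011^1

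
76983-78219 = -1236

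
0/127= 0 = 0.00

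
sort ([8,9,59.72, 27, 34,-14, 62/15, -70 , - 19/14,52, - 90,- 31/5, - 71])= [ - 90 , - 71, - 70, - 14,- 31/5, - 19/14,62/15,8,9 , 27, 34,52,59.72]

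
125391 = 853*147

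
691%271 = 149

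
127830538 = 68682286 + 59148252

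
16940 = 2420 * 7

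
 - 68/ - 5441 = 68/5441 = 0.01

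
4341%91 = 64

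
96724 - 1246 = 95478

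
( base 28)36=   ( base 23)3l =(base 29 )33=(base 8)132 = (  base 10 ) 90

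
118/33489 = 118/33489 = 0.00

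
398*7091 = 2822218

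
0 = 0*726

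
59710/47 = 1270 +20/47 = 1270.43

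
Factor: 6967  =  6967^1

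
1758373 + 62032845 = 63791218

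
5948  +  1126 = 7074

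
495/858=15/26 = 0.58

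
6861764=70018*98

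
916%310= 296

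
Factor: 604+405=1009^1 = 1009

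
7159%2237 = 448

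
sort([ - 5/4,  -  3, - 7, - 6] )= [-7, - 6, - 3, - 5/4 ] 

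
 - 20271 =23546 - 43817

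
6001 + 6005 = 12006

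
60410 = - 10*( - 6041)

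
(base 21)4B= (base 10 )95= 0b1011111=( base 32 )2v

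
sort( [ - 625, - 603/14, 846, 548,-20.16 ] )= [-625, - 603/14, - 20.16, 548, 846 ]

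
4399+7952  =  12351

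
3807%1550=707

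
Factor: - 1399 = -1399^1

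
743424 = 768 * 968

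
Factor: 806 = 2^1*13^1*31^1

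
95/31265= 19/6253 = 0.00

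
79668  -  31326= 48342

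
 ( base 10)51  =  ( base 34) 1H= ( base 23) 25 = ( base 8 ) 63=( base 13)3c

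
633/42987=211/14329=0.01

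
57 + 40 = 97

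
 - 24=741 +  - 765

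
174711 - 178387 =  - 3676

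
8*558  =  4464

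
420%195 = 30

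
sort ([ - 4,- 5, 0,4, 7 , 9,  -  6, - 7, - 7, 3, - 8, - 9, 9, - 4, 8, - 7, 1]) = [ - 9, - 8, - 7,- 7, - 7, - 6, - 5 ,-4, - 4, 0, 1,  3,4, 7, 8,9 , 9]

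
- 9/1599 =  - 3/533 = - 0.01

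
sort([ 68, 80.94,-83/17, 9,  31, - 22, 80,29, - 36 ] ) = [-36, - 22, - 83/17,9, 29, 31, 68, 80, 80.94]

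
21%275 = 21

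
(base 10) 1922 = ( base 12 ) 1142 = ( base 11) 1498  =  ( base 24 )382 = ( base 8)3602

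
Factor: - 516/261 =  - 2^2*3^( - 1)*29^( - 1)*43^1 = - 172/87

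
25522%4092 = 970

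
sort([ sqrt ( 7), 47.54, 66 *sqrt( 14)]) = [ sqrt(7),47.54, 66* sqrt(14)]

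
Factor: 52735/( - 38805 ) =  - 53/39  =  - 3^ ( - 1)*13^( - 1)*53^1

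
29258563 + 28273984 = 57532547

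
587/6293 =587/6293 = 0.09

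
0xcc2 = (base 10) 3266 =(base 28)44I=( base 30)3iq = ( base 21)78b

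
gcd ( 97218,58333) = 11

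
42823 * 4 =171292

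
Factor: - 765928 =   -  2^3*19^1* 5039^1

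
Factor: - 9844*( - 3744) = 36855936  =  2^7*3^2*13^1*23^1 *107^1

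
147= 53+94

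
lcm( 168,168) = 168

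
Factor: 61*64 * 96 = 374784 = 2^11*3^1 * 61^1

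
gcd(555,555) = 555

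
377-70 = 307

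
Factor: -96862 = - 2^1*19^1*2549^1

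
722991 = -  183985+906976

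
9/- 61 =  - 9/61=-0.15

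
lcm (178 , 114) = 10146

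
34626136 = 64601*536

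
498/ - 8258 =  - 1 + 3880/4129 =-  0.06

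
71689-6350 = 65339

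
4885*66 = 322410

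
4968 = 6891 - 1923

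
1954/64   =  977/32 = 30.53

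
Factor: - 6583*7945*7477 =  - 391061567995  =  -5^1*7^1*29^1*227^2 * 7477^1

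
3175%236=107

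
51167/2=25583+1/2 = 25583.50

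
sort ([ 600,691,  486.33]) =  [ 486.33, 600, 691] 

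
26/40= 13/20 = 0.65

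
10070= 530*19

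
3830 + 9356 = 13186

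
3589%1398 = 793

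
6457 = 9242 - 2785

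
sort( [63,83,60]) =[60, 63, 83]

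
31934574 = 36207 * 882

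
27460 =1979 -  - 25481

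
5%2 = 1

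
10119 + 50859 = 60978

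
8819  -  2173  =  6646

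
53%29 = 24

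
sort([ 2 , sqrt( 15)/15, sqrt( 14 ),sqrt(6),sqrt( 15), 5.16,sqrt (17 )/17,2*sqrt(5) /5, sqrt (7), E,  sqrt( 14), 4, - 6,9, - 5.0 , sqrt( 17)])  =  [ - 6, - 5.0,sqrt ( 17)/17,sqrt(15)/15,2*sqrt(5)/5, 2, sqrt( 6), sqrt( 7) , E, sqrt (14),  sqrt(14), sqrt(15),4, sqrt(17), 5.16,  9 ] 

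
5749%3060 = 2689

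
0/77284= 0 =0.00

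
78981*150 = 11847150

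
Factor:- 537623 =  - 101^1*5323^1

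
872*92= 80224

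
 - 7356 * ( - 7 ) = 51492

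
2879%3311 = 2879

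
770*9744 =7502880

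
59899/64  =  935 + 59/64=935.92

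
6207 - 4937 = 1270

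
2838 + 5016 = 7854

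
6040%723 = 256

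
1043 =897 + 146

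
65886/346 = 190 + 73/173 = 190.42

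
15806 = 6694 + 9112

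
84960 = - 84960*( - 1) 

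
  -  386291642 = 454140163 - 840431805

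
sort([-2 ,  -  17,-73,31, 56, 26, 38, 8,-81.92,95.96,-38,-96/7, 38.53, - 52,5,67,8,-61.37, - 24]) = [ - 81.92,-73, - 61.37, - 52,-38,-24, - 17, - 96/7 ,-2,5, 8 , 8,26,31,38,38.53,56,67 , 95.96 ] 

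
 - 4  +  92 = 88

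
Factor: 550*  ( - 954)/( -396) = 1325 =5^2*53^1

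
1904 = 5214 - 3310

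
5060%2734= 2326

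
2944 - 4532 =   -  1588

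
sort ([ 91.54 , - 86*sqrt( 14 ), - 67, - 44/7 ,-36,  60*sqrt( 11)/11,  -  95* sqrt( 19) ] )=[ - 95*sqrt( 19 ), - 86*sqrt( 14),  -  67 ,  -  36 , - 44/7, 60*sqrt(11 )/11, 91.54 ] 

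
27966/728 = 13983/364 = 38.41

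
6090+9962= 16052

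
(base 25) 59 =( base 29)4I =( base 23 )5j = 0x86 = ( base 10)134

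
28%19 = 9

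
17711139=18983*933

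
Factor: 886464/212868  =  304/73 = 2^4*19^1 * 73^( - 1 )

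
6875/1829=6875/1829=3.76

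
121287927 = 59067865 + 62220062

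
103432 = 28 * 3694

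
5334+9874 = 15208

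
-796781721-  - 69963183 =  - 726818538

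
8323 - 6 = 8317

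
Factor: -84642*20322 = - 1720094724 = - 2^2 * 3^3*  1129^1 * 14107^1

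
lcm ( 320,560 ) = 2240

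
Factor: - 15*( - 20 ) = 2^2*3^1 * 5^2 =300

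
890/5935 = 178/1187= 0.15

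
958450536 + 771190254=1729640790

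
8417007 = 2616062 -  - 5800945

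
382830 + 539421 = 922251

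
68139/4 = 68139/4 = 17034.75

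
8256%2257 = 1485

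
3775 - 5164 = -1389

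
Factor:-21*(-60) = 1260 = 2^2*3^2*5^1 * 7^1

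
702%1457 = 702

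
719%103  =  101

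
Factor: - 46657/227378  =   - 2^( - 1)*13^1*23^( - 1)*37^1*97^1*4943^( - 1)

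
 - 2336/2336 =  - 1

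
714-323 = 391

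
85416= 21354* 4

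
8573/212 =8573/212  =  40.44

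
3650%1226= 1198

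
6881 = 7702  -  821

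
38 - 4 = 34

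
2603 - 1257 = 1346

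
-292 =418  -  710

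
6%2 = 0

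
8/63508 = 2/15877 = 0.00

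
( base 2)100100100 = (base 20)ec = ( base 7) 565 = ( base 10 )292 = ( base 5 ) 2132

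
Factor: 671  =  11^1*61^1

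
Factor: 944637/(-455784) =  - 314879/151928 = -  2^ ( - 3 )*7^( - 1 )*2713^(  -  1 )*314879^1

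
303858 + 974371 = 1278229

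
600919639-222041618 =378878021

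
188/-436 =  - 47/109 = - 0.43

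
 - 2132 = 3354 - 5486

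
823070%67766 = 9878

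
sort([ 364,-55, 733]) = [ - 55 , 364, 733 ] 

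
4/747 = 4/747 = 0.01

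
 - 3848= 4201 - 8049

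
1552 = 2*776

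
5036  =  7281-2245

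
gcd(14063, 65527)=7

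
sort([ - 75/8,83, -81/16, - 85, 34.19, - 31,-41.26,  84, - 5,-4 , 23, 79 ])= [-85, - 41.26, - 31,-75/8, - 81/16,-5, - 4, 23 , 34.19,79, 83,84]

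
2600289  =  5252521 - 2652232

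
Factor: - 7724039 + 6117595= -2^2 * 7^1*57373^1 = -1606444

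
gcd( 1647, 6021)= 27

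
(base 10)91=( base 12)77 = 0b1011011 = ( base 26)3D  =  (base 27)3a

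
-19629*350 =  - 6870150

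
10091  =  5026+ 5065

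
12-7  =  5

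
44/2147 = 44/2147 = 0.02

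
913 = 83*11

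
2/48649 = 2/48649 = 0.00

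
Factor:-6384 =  - 2^4 * 3^1*7^1 * 19^1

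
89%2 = 1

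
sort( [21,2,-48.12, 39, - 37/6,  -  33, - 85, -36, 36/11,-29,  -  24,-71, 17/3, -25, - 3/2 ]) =[ - 85, -71  , - 48.12, - 36,  -  33, - 29, -25, - 24,-37/6,-3/2,2, 36/11,17/3 , 21,39]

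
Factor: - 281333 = -13^1*17^1*19^1*67^1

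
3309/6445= 3309/6445 = 0.51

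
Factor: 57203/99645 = 3^(-1 )*5^( - 1) * 7^( - 1 ) * 13^( - 1)*73^(-1 )*57203^1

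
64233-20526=43707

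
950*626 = 594700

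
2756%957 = 842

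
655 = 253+402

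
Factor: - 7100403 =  - 3^1*2366801^1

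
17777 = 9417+8360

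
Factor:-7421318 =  - 2^1 * 23^1 * 161333^1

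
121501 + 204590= 326091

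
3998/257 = 15 + 143/257 = 15.56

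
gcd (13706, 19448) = 22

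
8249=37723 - 29474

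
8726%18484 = 8726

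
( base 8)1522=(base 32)qi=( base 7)2323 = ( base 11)703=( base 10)850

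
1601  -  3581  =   -1980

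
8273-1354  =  6919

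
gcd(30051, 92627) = 1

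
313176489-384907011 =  - 71730522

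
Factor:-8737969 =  -947^1*9227^1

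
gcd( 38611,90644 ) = 1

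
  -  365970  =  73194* (-5)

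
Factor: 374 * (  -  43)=-16082 = - 2^1*11^1* 17^1*43^1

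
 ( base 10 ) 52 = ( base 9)57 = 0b110100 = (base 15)37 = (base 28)1O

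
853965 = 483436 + 370529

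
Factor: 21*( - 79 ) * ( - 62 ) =2^1*3^1* 7^1*31^1*79^1 =102858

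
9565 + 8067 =17632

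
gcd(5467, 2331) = 7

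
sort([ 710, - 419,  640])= [- 419, 640 , 710]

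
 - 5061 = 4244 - 9305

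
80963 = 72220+8743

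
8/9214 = 4/4607 = 0.00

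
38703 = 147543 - 108840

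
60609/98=60609/98 = 618.46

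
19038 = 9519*2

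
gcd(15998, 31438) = 2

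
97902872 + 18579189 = 116482061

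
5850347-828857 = 5021490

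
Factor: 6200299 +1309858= 7510157 = 167^1*44971^1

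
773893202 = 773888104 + 5098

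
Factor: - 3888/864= -9/2 = -2^( - 1 )*3^2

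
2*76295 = 152590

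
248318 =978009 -729691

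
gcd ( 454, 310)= 2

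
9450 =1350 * 7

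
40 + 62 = 102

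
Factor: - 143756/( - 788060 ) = 5^( - 1)*  7^(-1 )*13^(-1)*83^1 = 83/455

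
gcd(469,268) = 67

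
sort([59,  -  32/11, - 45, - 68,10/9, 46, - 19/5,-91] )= [ - 91, - 68 ,  -  45 , - 19/5, - 32/11, 10/9, 46,59] 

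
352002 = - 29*(-12138 ) 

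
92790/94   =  987  +  6/47 = 987.13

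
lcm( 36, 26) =468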